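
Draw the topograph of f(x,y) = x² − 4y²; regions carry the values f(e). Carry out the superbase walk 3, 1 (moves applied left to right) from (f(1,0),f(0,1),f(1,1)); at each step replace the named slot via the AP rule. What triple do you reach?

start (1,-4,-3) = (f(1,0),f(0,1),f(1,1))
replace slot 3: 2·(1+(-4)) − (-3) = -3 → (1,-4,-3)
replace slot 1: 2·((-4)+(-3)) − 1 = -15 → (-15,-4,-3)

-15,-4,-3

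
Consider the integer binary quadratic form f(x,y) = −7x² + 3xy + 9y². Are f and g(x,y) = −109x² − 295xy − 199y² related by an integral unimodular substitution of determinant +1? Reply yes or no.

D₁ = 261, D₂ = 261
river cycle of f (length 8): (9, 15, -1), (-1, 15, 9), (9, 3, -7), (-7, 11, 5), (5, 9, -9), (-9, 9, 5), (5, 11, -7), (-7, 3, 9)
river cycle of g (length 8): (5, 11, -7), (-7, 3, 9), (9, 15, -1), (-1, 15, 9), (9, 3, -7), (-7, 11, 5), (5, 9, -9), (-9, 9, 5)
cycles coincide ⇒ equivalent

yes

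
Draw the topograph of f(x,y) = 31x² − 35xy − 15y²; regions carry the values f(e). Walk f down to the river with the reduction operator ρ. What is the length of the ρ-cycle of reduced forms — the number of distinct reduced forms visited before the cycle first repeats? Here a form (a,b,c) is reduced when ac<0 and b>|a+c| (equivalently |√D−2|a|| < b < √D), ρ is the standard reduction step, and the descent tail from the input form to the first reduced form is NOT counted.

D = 3085, ⌊√D⌋ = 55
descent: ρ → (-15,35,31)  [lands on river]
river: ρ → (31,27,-19)
river: ρ → (-19,49,9)
river: ρ → (9,41,-39)
river: ρ → (-39,37,11)
river: ρ → (11,51,-11)
river: ρ → (-11,37,39)
river: ρ → (39,41,-9)
river: ρ → (-9,49,19)
river: ρ → (19,27,-31)
river: ρ → (-31,35,15)
river: ρ → (15,55,-1)
river: ρ → (-1,55,15)
river: ρ → (15,35,-31)
river: ρ → (-31,27,19)
river: ρ → (19,49,-9)
river: ρ → (-9,41,39)
river: ρ → (39,37,-11)
river: ρ → (-11,51,11)
river: ρ → (11,37,-39)
river: ρ → (-39,41,9)
river: ρ → (9,49,-19)
river: ρ → (-19,27,31)
river: ρ → (31,35,-15)
river: ρ → (-15,55,1)
river: ρ → (1,55,-15)
ρ-cycle length = 26 (tail of 1 descent step not counted)

26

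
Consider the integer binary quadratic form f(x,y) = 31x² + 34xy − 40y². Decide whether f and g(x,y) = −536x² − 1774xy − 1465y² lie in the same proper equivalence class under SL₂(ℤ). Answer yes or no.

D₁ = 6116, D₂ = 6116
river cycle of f (length 28): (-40, 46, 25), (25, 54, -32), (-32, 74, 5), (5, 76, -17), (-17, 60, 37), (37, 14, -40), (-40, 66, 11), (11, 66, -40), (-40, 14, 37), (37, 60, -17), … (18 more)
river cycle of g (length 28): (-40, 46, 25), (25, 54, -32), (-32, 74, 5), (5, 76, -17), (-17, 60, 37), (37, 14, -40), (-40, 66, 11), (11, 66, -40), (-40, 14, 37), (37, 60, -17), … (18 more)
cycles coincide ⇒ equivalent

yes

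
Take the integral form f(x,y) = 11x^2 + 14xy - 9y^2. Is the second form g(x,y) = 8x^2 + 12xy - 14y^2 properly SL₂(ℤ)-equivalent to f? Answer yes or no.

D₁ = 592, D₂ = 592
river cycle of f (length 6): (-9, 22, 3), (3, 20, -16), (-16, 12, 7), (7, 16, -12), (-12, 8, 11), (11, 14, -9)
river cycle of g (length 6): (-14, 16, 6), (6, 20, -8), (-8, 12, 14), (14, 16, -6), (-6, 20, 8), (8, 12, -14)
cycles differ ⇒ inequivalent

no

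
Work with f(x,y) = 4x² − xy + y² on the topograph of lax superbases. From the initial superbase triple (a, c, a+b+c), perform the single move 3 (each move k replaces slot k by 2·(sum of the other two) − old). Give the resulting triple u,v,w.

start (4,1,4) = (f(1,0),f(0,1),f(1,1))
replace slot 3: 2·(4+1) − 4 = 6 → (4,1,6)

4,1,6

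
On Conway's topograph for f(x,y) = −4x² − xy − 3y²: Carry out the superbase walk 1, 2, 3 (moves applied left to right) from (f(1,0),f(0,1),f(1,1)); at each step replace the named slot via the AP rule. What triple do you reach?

start (-4,-3,-8) = (f(1,0),f(0,1),f(1,1))
replace slot 1: 2·((-3)+(-8)) − (-4) = -18 → (-18,-3,-8)
replace slot 2: 2·((-18)+(-8)) − (-3) = -49 → (-18,-49,-8)
replace slot 3: 2·((-18)+(-49)) − (-8) = -126 → (-18,-49,-126)

-18,-49,-126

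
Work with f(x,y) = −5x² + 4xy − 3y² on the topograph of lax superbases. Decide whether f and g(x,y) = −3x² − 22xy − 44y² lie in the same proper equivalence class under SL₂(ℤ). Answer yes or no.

D₁ = -44, D₂ = -44
f is negative-definite; reduce −f:
−f: flip: (5,-4,3)→(3,4,5)
−f: translate: b→-2 (≡4 mod 6), so (3,4,5)→(3,-2,4)
−f: reduced (well bottom): (3,-2,4) with a≤c, −a<b≤a
flip sign back: reduced form of f is (-3,2,-4)
g is negative-definite; reduce −g:
−g: translate: b→-2 (≡22 mod 6), so (3,22,44)→(3,-2,4)
−g: reduced (well bottom): (3,-2,4) with a≤c, −a<b≤a
flip sign back: reduced form of g is (-3,2,-4)
reduced forms (-3, 2, -4) vs (-3, 2, -4) ⇒ equivalent

yes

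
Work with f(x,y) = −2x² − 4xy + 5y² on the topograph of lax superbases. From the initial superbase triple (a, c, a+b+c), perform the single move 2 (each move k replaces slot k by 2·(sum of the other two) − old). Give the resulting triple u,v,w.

start (-2,5,-1) = (f(1,0),f(0,1),f(1,1))
replace slot 2: 2·((-2)+(-1)) − 5 = -11 → (-2,-11,-1)

-2,-11,-1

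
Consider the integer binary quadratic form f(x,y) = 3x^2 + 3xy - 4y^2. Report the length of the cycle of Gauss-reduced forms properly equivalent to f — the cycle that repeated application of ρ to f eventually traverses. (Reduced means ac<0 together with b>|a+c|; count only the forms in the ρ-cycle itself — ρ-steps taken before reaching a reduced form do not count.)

D = 57, ⌊√D⌋ = 7
river: ρ → (-4,5,2)
river: ρ → (2,7,-1)
river: ρ → (-1,7,2)
river: ρ → (2,5,-4)
river: ρ → (-4,3,3)
river: ρ → (3,3,-4)
ρ-cycle length = 6 (tail of 0 descent steps not counted)

6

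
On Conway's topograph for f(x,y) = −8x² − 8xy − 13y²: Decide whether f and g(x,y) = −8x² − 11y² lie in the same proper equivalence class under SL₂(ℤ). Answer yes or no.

D₁ = -352, D₂ = -352
f is negative-definite; reduce −f:
−f: reduced (well bottom): (8,8,13) with a≤c, −a<b≤a
flip sign back: reduced form of f is (-8,-8,-13)
g is negative-definite; reduce −g:
−g: reduced (well bottom): (8,0,11) with a≤c, −a<b≤a
flip sign back: reduced form of g is (-8,0,-11)
reduced forms (-8, -8, -13) vs (-8, 0, -11) ⇒ inequivalent

no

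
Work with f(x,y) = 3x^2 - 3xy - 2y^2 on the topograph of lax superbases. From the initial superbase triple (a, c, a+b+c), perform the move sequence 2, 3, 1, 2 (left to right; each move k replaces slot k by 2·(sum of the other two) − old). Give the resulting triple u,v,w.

start (3,-2,-2) = (f(1,0),f(0,1),f(1,1))
replace slot 2: 2·(3+(-2)) − (-2) = 4 → (3,4,-2)
replace slot 3: 2·(3+4) − (-2) = 16 → (3,4,16)
replace slot 1: 2·(4+16) − 3 = 37 → (37,4,16)
replace slot 2: 2·(37+16) − 4 = 102 → (37,102,16)

37,102,16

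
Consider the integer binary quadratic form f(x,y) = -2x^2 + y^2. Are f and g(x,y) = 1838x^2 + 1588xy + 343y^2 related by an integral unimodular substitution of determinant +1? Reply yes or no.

D₁ = 8, D₂ = 8
river cycle of f (length 2): (1, 2, -1), (-1, 2, 1)
river cycle of g (length 2): (1, 2, -1), (-1, 2, 1)
cycles coincide ⇒ equivalent

yes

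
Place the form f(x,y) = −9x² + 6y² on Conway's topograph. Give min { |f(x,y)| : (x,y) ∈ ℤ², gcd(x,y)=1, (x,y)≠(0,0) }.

descent: ρ → (6,12,-3)  [lands on river]
river: ρ → (-3,12,6)
closes: descent 1, river 2
min |a| on river = 3

3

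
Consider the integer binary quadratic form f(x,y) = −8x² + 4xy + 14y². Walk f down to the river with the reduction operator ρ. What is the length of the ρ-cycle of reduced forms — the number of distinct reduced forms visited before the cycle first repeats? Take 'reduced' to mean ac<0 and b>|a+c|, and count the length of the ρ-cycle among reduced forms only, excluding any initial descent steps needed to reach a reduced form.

D = 464, ⌊√D⌋ = 21
descent: ρ → (14,-4,-8)
descent: ρ → (-8,20,2)  [lands on river]
river: ρ → (2,20,-8)
river: ρ → (-8,12,10)
river: ρ → (10,8,-10)
river: ρ → (-10,12,8)
river: ρ → (8,20,-2)
river: ρ → (-2,20,8)
river: ρ → (8,12,-10)
river: ρ → (-10,8,10)
river: ρ → (10,12,-8)
ρ-cycle length = 10 (tail of 2 descent steps not counted)

10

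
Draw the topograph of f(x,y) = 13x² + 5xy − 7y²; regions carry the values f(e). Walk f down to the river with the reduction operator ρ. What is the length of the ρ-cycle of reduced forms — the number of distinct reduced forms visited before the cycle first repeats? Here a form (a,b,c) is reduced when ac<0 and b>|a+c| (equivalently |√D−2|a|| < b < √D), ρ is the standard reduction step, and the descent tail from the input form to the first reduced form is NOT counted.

D = 389, ⌊√D⌋ = 19
descent: ρ → (-7,9,11)  [lands on river]
river: ρ → (11,13,-5)
river: ρ → (-5,17,5)
river: ρ → (5,13,-11)
river: ρ → (-11,9,7)
river: ρ → (7,19,-1)
river: ρ → (-1,19,7)
river: ρ → (7,9,-11)
river: ρ → (-11,13,5)
river: ρ → (5,17,-5)
river: ρ → (-5,13,11)
river: ρ → (11,9,-7)
river: ρ → (-7,19,1)
river: ρ → (1,19,-7)
ρ-cycle length = 14 (tail of 1 descent step not counted)

14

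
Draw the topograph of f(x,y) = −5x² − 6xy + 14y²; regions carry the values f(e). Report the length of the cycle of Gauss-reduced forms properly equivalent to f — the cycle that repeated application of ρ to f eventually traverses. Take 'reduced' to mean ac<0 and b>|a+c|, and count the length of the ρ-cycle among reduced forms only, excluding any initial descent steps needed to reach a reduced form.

D = 316, ⌊√D⌋ = 17
descent: ρ → (14,6,-5)
descent: ρ → (-5,14,6)  [lands on river]
river: ρ → (6,10,-9)
river: ρ → (-9,8,7)
river: ρ → (7,6,-10)
river: ρ → (-10,14,3)
river: ρ → (3,16,-5)
ρ-cycle length = 6 (tail of 2 descent steps not counted)

6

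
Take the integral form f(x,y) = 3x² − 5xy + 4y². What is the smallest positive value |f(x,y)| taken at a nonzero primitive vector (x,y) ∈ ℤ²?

translate: b→1 (≡-5 mod 6), so (3,-5,4)→(3,1,2)
flip: (3,1,2)→(2,-1,3)
reduced (well bottom): (2,-1,3) with a≤c, −a<b≤a
well minimum = a = 2

2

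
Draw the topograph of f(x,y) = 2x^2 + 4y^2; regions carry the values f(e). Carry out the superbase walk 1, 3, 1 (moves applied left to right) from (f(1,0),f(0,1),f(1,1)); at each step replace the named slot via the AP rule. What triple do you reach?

start (2,4,6) = (f(1,0),f(0,1),f(1,1))
replace slot 1: 2·(4+6) − 2 = 18 → (18,4,6)
replace slot 3: 2·(18+4) − 6 = 38 → (18,4,38)
replace slot 1: 2·(4+38) − 18 = 66 → (66,4,38)

66,4,38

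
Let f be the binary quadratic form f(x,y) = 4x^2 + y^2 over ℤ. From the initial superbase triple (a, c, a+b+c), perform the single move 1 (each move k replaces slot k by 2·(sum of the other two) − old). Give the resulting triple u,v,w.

start (4,1,5) = (f(1,0),f(0,1),f(1,1))
replace slot 1: 2·(1+5) − 4 = 8 → (8,1,5)

8,1,5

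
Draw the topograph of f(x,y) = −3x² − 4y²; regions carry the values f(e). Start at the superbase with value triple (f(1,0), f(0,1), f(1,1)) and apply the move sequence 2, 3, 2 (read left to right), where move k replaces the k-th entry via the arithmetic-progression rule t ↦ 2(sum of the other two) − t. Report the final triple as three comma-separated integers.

start (-3,-4,-7) = (f(1,0),f(0,1),f(1,1))
replace slot 2: 2·((-3)+(-7)) − (-4) = -16 → (-3,-16,-7)
replace slot 3: 2·((-3)+(-16)) − (-7) = -31 → (-3,-16,-31)
replace slot 2: 2·((-3)+(-31)) − (-16) = -52 → (-3,-52,-31)

-3,-52,-31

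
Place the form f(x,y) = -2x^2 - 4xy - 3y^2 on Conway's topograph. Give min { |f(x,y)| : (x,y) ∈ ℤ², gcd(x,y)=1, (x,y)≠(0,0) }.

translate: b→0 (≡4 mod 4), so (2,4,3)→(2,0,1)
flip: (2,0,1)→(1,0,2)
reduced (well bottom): (1,0,2) with a≤c, −a<b≤a
well minimum |f| = |-1| = 1 (negative-definite)

1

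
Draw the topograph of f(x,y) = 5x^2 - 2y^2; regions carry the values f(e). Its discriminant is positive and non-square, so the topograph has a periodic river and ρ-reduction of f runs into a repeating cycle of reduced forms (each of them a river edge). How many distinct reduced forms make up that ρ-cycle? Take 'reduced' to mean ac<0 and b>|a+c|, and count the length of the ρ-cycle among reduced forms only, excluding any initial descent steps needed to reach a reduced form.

D = 40, ⌊√D⌋ = 6
descent: ρ → (-2,4,3)  [lands on river]
river: ρ → (3,2,-3)
river: ρ → (-3,4,2)
river: ρ → (2,4,-3)
river: ρ → (-3,2,3)
river: ρ → (3,4,-2)
ρ-cycle length = 6 (tail of 1 descent step not counted)

6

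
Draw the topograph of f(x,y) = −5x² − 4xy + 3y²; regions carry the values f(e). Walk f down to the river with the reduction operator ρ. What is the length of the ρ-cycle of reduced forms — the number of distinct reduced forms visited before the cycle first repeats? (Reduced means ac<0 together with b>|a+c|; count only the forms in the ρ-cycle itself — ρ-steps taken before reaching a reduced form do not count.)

D = 76, ⌊√D⌋ = 8
descent: ρ → (3,4,-5)  [lands on river]
river: ρ → (-5,6,2)
river: ρ → (2,6,-5)
river: ρ → (-5,4,3)
river: ρ → (3,8,-1)
river: ρ → (-1,8,3)
ρ-cycle length = 6 (tail of 1 descent step not counted)

6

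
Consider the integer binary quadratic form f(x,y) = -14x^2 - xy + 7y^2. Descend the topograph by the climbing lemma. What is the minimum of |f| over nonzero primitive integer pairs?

descent: ρ → (7,15,-6)  [lands on river]
river: ρ → (-6,9,13)
river: ρ → (13,17,-2)
river: ρ → (-2,19,4)
river: ρ → (4,13,-14)
river: ρ → (-14,15,3)
river: ρ → (3,15,-14)
river: ρ → (-14,13,4)
river: ρ → (4,19,-2)
river: ρ → (-2,17,13)
river: ρ → (13,9,-6)
river: ρ → (-6,15,7)
river: ρ → (7,13,-8)
river: ρ → (-8,19,1)
river: ρ → (1,19,-8)
river: ρ → (-8,13,7)
closes: descent 1, river 16
min |a| on river = 1

1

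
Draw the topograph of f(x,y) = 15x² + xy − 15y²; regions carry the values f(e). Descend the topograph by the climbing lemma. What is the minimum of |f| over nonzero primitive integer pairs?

river: ρ → (-15,29,1)
river: ρ → (1,29,-15)
river: ρ → (-15,1,15)
river: ρ → (15,29,-1)
river: ρ → (-1,29,15)
river: ρ → (15,1,-15)
closes: descent 0, river 6
min |a| on river = 1

1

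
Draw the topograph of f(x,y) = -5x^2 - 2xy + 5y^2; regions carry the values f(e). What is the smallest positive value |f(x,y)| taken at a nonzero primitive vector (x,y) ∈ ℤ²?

descent: ρ → (5,2,-5)  [lands on river]
river: ρ → (-5,8,2)
river: ρ → (2,8,-5)
river: ρ → (-5,2,5)
river: ρ → (5,8,-2)
river: ρ → (-2,8,5)
closes: descent 1, river 6
min |a| on river = 2

2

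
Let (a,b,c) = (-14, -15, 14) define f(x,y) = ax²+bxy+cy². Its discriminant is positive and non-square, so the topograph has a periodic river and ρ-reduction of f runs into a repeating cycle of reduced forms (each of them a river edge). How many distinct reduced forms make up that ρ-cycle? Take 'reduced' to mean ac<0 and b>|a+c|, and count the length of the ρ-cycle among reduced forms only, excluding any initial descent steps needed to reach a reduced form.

D = 1009, ⌊√D⌋ = 31
descent: ρ → (14,15,-14)  [lands on river]
river: ρ → (-14,13,15)
river: ρ → (15,17,-12)
river: ρ → (-12,31,1)
river: ρ → (1,31,-12)
river: ρ → (-12,17,15)
river: ρ → (15,13,-14)
river: ρ → (-14,15,14)
river: ρ → (14,13,-15)
river: ρ → (-15,17,12)
river: ρ → (12,31,-1)
river: ρ → (-1,31,12)
river: ρ → (12,17,-15)
river: ρ → (-15,13,14)
ρ-cycle length = 14 (tail of 1 descent step not counted)

14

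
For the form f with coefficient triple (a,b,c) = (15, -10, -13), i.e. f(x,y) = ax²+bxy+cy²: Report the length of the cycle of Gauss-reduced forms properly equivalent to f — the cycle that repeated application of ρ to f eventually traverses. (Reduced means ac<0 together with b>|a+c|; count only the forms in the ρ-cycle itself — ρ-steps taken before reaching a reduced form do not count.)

D = 880, ⌊√D⌋ = 29
descent: ρ → (-13,10,15)  [lands on river]
river: ρ → (15,20,-8)
river: ρ → (-8,28,3)
river: ρ → (3,26,-17)
river: ρ → (-17,8,12)
river: ρ → (12,16,-13)
ρ-cycle length = 6 (tail of 1 descent step not counted)

6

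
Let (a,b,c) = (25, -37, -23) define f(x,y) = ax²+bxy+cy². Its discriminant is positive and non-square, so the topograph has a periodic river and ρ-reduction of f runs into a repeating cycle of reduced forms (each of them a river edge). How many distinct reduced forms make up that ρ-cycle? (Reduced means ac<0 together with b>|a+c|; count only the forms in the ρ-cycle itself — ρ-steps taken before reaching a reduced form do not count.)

D = 3669, ⌊√D⌋ = 60
descent: ρ → (-23,37,25)  [lands on river]
river: ρ → (25,13,-35)
river: ρ → (-35,57,3)
river: ρ → (3,57,-35)
river: ρ → (-35,13,25)
river: ρ → (25,37,-23)
river: ρ → (-23,55,7)
river: ρ → (7,57,-15)
river: ρ → (-15,33,43)
river: ρ → (43,53,-5)
river: ρ → (-5,57,21)
river: ρ → (21,27,-35)
river: ρ → (-35,43,13)
river: ρ → (13,35,-47)
river: ρ → (-47,59,1)
river: ρ → (1,59,-47)
river: ρ → (-47,35,13)
river: ρ → (13,43,-35)
river: ρ → (-35,27,21)
river: ρ → (21,57,-5)
river: ρ → (-5,53,43)
river: ρ → (43,33,-15)
river: ρ → (-15,57,7)
river: ρ → (7,55,-23)
ρ-cycle length = 24 (tail of 1 descent step not counted)

24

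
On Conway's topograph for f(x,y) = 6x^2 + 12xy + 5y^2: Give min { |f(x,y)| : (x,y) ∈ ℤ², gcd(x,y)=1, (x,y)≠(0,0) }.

descent: ρ → (5,-2,-1)
descent: ρ → (-1,4,2)  [lands on river]
river: ρ → (2,4,-1)
closes: descent 2, river 2
min |a| on river = 1

1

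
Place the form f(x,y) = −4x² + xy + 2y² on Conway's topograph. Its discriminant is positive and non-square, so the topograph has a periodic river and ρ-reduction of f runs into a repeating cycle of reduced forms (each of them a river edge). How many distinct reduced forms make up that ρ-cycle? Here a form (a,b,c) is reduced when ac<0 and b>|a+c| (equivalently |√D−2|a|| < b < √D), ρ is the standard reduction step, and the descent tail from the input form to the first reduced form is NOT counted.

D = 33, ⌊√D⌋ = 5
descent: ρ → (2,3,-3)  [lands on river]
river: ρ → (-3,3,2)
river: ρ → (2,5,-1)
river: ρ → (-1,5,2)
ρ-cycle length = 4 (tail of 1 descent step not counted)

4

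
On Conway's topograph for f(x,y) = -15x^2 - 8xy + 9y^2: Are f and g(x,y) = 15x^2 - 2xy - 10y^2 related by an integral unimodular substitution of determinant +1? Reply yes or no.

D₁ = 604, D₂ = 604
river cycle of f (length 20): (9, 8, -15), (-15, 22, 2), (2, 22, -15), (-15, 8, 9), (9, 10, -14), (-14, 18, 5), (5, 22, -6), (-6, 14, 17), (17, 20, -3), (-3, 22, 10), … (10 more)
river cycle of g (length 20): (-10, 22, 3), (3, 20, -17), (-17, 14, 6), (6, 22, -5), (-5, 18, 14), (14, 10, -9), (-9, 8, 15), (15, 22, -2), (-2, 22, 15), (15, 8, -9), … (10 more)
cycles differ ⇒ inequivalent

no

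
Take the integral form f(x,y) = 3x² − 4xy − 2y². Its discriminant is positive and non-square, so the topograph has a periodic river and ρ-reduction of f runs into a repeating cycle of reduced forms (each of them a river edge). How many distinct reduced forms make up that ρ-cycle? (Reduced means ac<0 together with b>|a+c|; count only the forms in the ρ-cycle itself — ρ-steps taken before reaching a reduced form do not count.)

D = 40, ⌊√D⌋ = 6
descent: ρ → (-2,4,3)  [lands on river]
river: ρ → (3,2,-3)
river: ρ → (-3,4,2)
river: ρ → (2,4,-3)
river: ρ → (-3,2,3)
river: ρ → (3,4,-2)
ρ-cycle length = 6 (tail of 1 descent step not counted)

6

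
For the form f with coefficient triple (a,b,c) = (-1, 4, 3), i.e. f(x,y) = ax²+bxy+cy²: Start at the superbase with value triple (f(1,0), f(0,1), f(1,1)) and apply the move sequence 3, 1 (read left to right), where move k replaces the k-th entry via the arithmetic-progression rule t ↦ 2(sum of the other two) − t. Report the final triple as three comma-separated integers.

start (-1,3,6) = (f(1,0),f(0,1),f(1,1))
replace slot 3: 2·((-1)+3) − 6 = -2 → (-1,3,-2)
replace slot 1: 2·(3+(-2)) − (-1) = 3 → (3,3,-2)

3,3,-2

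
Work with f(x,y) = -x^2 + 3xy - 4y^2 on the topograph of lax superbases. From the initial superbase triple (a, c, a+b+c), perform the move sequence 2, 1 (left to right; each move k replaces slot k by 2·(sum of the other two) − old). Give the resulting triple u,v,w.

start (-1,-4,-2) = (f(1,0),f(0,1),f(1,1))
replace slot 2: 2·((-1)+(-2)) − (-4) = -2 → (-1,-2,-2)
replace slot 1: 2·((-2)+(-2)) − (-1) = -7 → (-7,-2,-2)

-7,-2,-2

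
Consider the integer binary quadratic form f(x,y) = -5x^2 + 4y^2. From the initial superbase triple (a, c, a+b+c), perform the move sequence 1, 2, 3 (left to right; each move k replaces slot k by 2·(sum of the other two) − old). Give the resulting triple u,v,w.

start (-5,4,-1) = (f(1,0),f(0,1),f(1,1))
replace slot 1: 2·(4+(-1)) − (-5) = 11 → (11,4,-1)
replace slot 2: 2·(11+(-1)) − 4 = 16 → (11,16,-1)
replace slot 3: 2·(11+16) − (-1) = 55 → (11,16,55)

11,16,55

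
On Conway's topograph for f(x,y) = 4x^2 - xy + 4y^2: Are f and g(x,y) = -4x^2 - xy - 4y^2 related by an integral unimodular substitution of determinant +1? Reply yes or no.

D₁ = -63, D₂ = -63
f: flip: (4,-1,4)→(4,1,4)
f: reduced (well bottom): (4,1,4) with a≤c, −a<b≤a
g is negative-definite; reduce −g:
−g: reduced (well bottom): (4,1,4) with a≤c, −a<b≤a
flip sign back: reduced form of g is (-4,-1,-4)
reduced forms (4, 1, 4) vs (-4, -1, -4) ⇒ inequivalent

no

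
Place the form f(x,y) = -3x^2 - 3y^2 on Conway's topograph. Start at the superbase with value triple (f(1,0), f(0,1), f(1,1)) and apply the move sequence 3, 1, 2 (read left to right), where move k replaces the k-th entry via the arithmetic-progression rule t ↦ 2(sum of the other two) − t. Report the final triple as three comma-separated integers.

start (-3,-3,-6) = (f(1,0),f(0,1),f(1,1))
replace slot 3: 2·((-3)+(-3)) − (-6) = -6 → (-3,-3,-6)
replace slot 1: 2·((-3)+(-6)) − (-3) = -15 → (-15,-3,-6)
replace slot 2: 2·((-15)+(-6)) − (-3) = -39 → (-15,-39,-6)

-15,-39,-6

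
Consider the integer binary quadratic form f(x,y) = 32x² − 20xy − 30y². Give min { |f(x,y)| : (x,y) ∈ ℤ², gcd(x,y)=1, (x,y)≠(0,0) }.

descent: ρ → (-30,20,32)  [lands on river]
river: ρ → (32,44,-18)
river: ρ → (-18,64,2)
river: ρ → (2,64,-18)
river: ρ → (-18,44,32)
river: ρ → (32,20,-30)
river: ρ → (-30,40,22)
river: ρ → (22,48,-22)
river: ρ → (-22,40,30)
river: ρ → (30,20,-32)
river: ρ → (-32,44,18)
river: ρ → (18,64,-2)
river: ρ → (-2,64,18)
river: ρ → (18,44,-32)
river: ρ → (-32,20,30)
river: ρ → (30,40,-22)
river: ρ → (-22,48,22)
river: ρ → (22,40,-30)
closes: descent 1, river 18
min |a| on river = 2

2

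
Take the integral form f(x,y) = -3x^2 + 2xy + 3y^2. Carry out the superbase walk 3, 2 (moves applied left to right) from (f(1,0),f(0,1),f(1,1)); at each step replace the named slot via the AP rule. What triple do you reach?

start (-3,3,2) = (f(1,0),f(0,1),f(1,1))
replace slot 3: 2·((-3)+3) − 2 = -2 → (-3,3,-2)
replace slot 2: 2·((-3)+(-2)) − 3 = -13 → (-3,-13,-2)

-3,-13,-2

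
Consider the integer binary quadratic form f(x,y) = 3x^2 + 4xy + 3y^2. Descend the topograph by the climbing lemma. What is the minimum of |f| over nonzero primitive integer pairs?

translate: b→-2 (≡4 mod 6), so (3,4,3)→(3,-2,2)
flip: (3,-2,2)→(2,2,3)
reduced (well bottom): (2,2,3) with a≤c, −a<b≤a
well minimum = a = 2

2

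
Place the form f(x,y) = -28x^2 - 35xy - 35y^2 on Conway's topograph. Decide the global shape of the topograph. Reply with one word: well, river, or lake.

D = b²−4ac = (-35)² − 4·(-28)·(-35) = -2695
D < 0 ⇒ definite ⇒ every region one sign ⇒ single well

well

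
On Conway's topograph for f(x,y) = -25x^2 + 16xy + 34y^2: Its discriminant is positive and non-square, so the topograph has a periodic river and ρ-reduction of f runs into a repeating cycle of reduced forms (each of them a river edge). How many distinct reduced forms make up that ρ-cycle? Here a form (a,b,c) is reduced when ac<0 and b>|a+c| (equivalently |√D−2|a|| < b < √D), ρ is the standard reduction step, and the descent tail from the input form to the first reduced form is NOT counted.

D = 3656, ⌊√D⌋ = 60
river: ρ → (34,52,-7)
river: ρ → (-7,60,2)
river: ρ → (2,60,-7)
river: ρ → (-7,52,34)
river: ρ → (34,16,-25)
river: ρ → (-25,34,25)
river: ρ → (25,16,-34)
river: ρ → (-34,52,7)
river: ρ → (7,60,-2)
river: ρ → (-2,60,7)
river: ρ → (7,52,-34)
river: ρ → (-34,16,25)
river: ρ → (25,34,-25)
river: ρ → (-25,16,34)
ρ-cycle length = 14 (tail of 0 descent steps not counted)

14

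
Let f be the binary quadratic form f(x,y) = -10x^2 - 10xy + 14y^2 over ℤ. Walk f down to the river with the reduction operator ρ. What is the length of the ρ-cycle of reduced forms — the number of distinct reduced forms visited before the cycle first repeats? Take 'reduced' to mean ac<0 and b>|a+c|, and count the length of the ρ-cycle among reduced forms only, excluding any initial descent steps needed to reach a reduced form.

D = 660, ⌊√D⌋ = 25
descent: ρ → (14,10,-10)  [lands on river]
river: ρ → (-10,10,14)
river: ρ → (14,18,-6)
river: ρ → (-6,18,14)
ρ-cycle length = 4 (tail of 1 descent step not counted)

4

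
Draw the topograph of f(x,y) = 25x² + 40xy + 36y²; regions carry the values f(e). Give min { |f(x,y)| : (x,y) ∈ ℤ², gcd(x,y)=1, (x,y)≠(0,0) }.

translate: b→-10 (≡40 mod 50), so (25,40,36)→(25,-10,21)
flip: (25,-10,21)→(21,10,25)
reduced (well bottom): (21,10,25) with a≤c, −a<b≤a
well minimum = a = 21

21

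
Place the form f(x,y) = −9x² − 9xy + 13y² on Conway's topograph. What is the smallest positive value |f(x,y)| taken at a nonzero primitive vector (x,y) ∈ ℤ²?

descent: ρ → (13,9,-9)  [lands on river]
river: ρ → (-9,9,13)
river: ρ → (13,17,-5)
river: ρ → (-5,23,1)
river: ρ → (1,23,-5)
river: ρ → (-5,17,13)
closes: descent 1, river 6
min |a| on river = 1

1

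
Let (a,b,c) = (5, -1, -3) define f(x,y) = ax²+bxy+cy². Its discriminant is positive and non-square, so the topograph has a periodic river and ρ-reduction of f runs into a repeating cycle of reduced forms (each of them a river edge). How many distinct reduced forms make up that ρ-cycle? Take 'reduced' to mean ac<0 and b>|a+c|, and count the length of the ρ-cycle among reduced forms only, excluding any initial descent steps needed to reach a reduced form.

D = 61, ⌊√D⌋ = 7
descent: ρ → (-3,7,1)  [lands on river]
river: ρ → (1,7,-3)
river: ρ → (-3,5,3)
river: ρ → (3,7,-1)
river: ρ → (-1,7,3)
river: ρ → (3,5,-3)
ρ-cycle length = 6 (tail of 1 descent step not counted)

6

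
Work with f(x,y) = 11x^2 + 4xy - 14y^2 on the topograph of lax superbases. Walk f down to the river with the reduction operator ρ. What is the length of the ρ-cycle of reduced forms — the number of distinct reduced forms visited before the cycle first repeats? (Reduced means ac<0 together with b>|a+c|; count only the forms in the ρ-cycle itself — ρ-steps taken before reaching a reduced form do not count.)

D = 632, ⌊√D⌋ = 25
river: ρ → (-14,24,1)
river: ρ → (1,24,-14)
river: ρ → (-14,4,11)
river: ρ → (11,18,-7)
river: ρ → (-7,24,2)
river: ρ → (2,24,-7)
river: ρ → (-7,18,11)
river: ρ → (11,4,-14)
ρ-cycle length = 8 (tail of 0 descent steps not counted)

8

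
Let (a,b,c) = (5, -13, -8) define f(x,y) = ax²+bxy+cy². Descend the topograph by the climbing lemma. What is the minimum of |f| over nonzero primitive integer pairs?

descent: ρ → (-8,13,5)  [lands on river]
river: ρ → (5,17,-2)
river: ρ → (-2,15,13)
river: ρ → (13,11,-4)
river: ρ → (-4,13,10)
river: ρ → (10,7,-7)
river: ρ → (-7,7,10)
river: ρ → (10,13,-4)
river: ρ → (-4,11,13)
river: ρ → (13,15,-2)
river: ρ → (-2,17,5)
river: ρ → (5,13,-8)
river: ρ → (-8,3,10)
river: ρ → (10,17,-1)
river: ρ → (-1,17,10)
river: ρ → (10,3,-8)
closes: descent 1, river 16
min |a| on river = 1

1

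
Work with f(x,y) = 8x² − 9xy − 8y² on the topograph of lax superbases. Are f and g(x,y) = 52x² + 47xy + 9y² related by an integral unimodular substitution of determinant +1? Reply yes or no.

D₁ = 337, D₂ = 337
river cycle of f (length 42): (-8, 9, 8), (8, 7, -9), (-9, 11, 6), (6, 13, -7), (-7, 15, 4), (4, 17, -3), (-3, 13, 14), (14, 15, -2), (-2, 17, 6), (6, 7, -12), … (32 more)
river cycle of g (length 42): (9, 7, -8), (-8, 9, 8), (8, 7, -9), (-9, 11, 6), (6, 13, -7), (-7, 15, 4), (4, 17, -3), (-3, 13, 14), (14, 15, -2), (-2, 17, 6), … (32 more)
cycles coincide ⇒ equivalent

yes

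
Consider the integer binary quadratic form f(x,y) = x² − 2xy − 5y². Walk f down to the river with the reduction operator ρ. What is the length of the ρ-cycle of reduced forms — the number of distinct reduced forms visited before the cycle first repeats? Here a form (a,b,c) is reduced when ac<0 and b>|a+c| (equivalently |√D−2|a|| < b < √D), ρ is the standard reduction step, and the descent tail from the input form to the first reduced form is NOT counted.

D = 24, ⌊√D⌋ = 4
descent: ρ → (-5,2,1)
descent: ρ → (1,4,-2)  [lands on river]
river: ρ → (-2,4,1)
ρ-cycle length = 2 (tail of 2 descent steps not counted)

2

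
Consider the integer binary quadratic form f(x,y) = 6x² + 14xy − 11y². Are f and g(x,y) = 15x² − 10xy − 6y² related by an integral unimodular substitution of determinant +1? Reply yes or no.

D₁ = 460, D₂ = 460
river cycle of f (length 10): (-11, 8, 9), (9, 10, -10), (-10, 10, 9), (9, 8, -11), (-11, 14, 6), (6, 10, -15), (-15, 20, 1), (1, 20, -15), (-15, 10, 6), (6, 14, -11)
river cycle of g (length 10): (-6, 10, 15), (15, 20, -1), (-1, 20, 15), (15, 10, -6), (-6, 14, 11), (11, 8, -9), (-9, 10, 10), (10, 10, -9), (-9, 8, 11), (11, 14, -6)
cycles differ ⇒ inequivalent

no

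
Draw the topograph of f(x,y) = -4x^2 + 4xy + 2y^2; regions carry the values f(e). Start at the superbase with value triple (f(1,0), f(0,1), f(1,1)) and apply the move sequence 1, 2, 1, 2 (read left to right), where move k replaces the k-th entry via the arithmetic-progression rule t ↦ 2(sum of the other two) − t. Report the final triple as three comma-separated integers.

start (-4,2,2) = (f(1,0),f(0,1),f(1,1))
replace slot 1: 2·(2+2) − (-4) = 12 → (12,2,2)
replace slot 2: 2·(12+2) − 2 = 26 → (12,26,2)
replace slot 1: 2·(26+2) − 12 = 44 → (44,26,2)
replace slot 2: 2·(44+2) − 26 = 66 → (44,66,2)

44,66,2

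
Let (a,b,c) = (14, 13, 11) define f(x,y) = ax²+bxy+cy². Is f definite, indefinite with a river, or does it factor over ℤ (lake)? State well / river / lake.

D = b²−4ac = 13² − 4·14·11 = -447
D < 0 ⇒ definite ⇒ every region one sign ⇒ single well

well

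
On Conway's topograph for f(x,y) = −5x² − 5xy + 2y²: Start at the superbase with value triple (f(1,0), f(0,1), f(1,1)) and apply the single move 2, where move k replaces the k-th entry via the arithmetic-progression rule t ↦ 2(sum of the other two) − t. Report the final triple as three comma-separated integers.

start (-5,2,-8) = (f(1,0),f(0,1),f(1,1))
replace slot 2: 2·((-5)+(-8)) − 2 = -28 → (-5,-28,-8)

-5,-28,-8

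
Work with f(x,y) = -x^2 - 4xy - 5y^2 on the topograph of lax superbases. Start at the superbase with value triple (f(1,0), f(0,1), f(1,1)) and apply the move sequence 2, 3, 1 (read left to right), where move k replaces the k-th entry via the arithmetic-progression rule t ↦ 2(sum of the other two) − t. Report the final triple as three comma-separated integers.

start (-1,-5,-10) = (f(1,0),f(0,1),f(1,1))
replace slot 2: 2·((-1)+(-10)) − (-5) = -17 → (-1,-17,-10)
replace slot 3: 2·((-1)+(-17)) − (-10) = -26 → (-1,-17,-26)
replace slot 1: 2·((-17)+(-26)) − (-1) = -85 → (-85,-17,-26)

-85,-17,-26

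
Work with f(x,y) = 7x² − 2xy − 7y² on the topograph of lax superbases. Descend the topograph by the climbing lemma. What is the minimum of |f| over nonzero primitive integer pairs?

descent: ρ → (-7,2,7)  [lands on river]
river: ρ → (7,12,-2)
river: ρ → (-2,12,7)
river: ρ → (7,2,-7)
river: ρ → (-7,12,2)
river: ρ → (2,12,-7)
closes: descent 1, river 6
min |a| on river = 2

2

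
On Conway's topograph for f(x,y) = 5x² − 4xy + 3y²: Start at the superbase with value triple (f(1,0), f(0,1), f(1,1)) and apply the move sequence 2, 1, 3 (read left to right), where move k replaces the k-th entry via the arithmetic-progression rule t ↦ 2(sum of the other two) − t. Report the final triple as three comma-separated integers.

start (5,3,4) = (f(1,0),f(0,1),f(1,1))
replace slot 2: 2·(5+4) − 3 = 15 → (5,15,4)
replace slot 1: 2·(15+4) − 5 = 33 → (33,15,4)
replace slot 3: 2·(33+15) − 4 = 92 → (33,15,92)

33,15,92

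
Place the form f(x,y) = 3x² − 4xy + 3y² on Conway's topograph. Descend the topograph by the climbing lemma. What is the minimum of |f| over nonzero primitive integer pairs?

translate: b→2 (≡-4 mod 6), so (3,-4,3)→(3,2,2)
flip: (3,2,2)→(2,-2,3)
translate: b→2 (≡-2 mod 4), so (2,-2,3)→(2,2,3)
reduced (well bottom): (2,2,3) with a≤c, −a<b≤a
well minimum = a = 2

2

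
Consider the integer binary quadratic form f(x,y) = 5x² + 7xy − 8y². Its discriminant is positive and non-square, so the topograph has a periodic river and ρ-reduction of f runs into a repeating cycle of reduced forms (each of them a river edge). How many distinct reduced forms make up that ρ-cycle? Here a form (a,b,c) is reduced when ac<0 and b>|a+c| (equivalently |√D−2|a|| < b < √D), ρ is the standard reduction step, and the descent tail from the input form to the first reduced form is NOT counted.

D = 209, ⌊√D⌋ = 14
river: ρ → (-8,9,4)
river: ρ → (4,7,-10)
river: ρ → (-10,13,1)
river: ρ → (1,13,-10)
river: ρ → (-10,7,4)
river: ρ → (4,9,-8)
river: ρ → (-8,7,5)
river: ρ → (5,13,-2)
river: ρ → (-2,11,11)
river: ρ → (11,11,-2)
river: ρ → (-2,13,5)
river: ρ → (5,7,-8)
ρ-cycle length = 12 (tail of 0 descent steps not counted)

12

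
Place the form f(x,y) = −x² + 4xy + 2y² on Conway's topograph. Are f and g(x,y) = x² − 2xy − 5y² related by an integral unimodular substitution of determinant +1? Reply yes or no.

D₁ = 24, D₂ = 24
river cycle of f (length 2): (2, 4, -1), (-1, 4, 2)
river cycle of g (length 2): (1, 4, -2), (-2, 4, 1)
cycles differ ⇒ inequivalent

no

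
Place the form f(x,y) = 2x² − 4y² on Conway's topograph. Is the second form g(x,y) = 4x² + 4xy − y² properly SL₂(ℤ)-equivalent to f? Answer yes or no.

D₁ = 32, D₂ = 32
river cycle of f (length 2): (2, 4, -2), (-2, 4, 2)
river cycle of g (length 2): (-1, 4, 4), (4, 4, -1)
cycles differ ⇒ inequivalent

no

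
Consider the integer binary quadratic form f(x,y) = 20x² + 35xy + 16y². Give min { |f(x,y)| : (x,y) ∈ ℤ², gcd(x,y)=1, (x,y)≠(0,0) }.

translate: b→-5 (≡35 mod 40), so (20,35,16)→(20,-5,1)
flip: (20,-5,1)→(1,5,20)
translate: b→1 (≡5 mod 2), so (1,5,20)→(1,1,14)
reduced (well bottom): (1,1,14) with a≤c, −a<b≤a
well minimum = a = 1

1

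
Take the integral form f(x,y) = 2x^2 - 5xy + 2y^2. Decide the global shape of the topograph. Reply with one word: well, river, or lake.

D = b²−4ac = (-5)² − 4·2·2 = 9
D = 3² is a perfect square ⇒ form factors over ℤ ⇒ lakes

lake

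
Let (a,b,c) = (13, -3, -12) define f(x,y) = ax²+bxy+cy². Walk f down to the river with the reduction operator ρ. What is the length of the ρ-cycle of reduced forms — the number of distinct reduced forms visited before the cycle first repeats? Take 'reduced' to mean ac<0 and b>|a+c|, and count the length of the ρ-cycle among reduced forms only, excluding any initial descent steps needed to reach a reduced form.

D = 633, ⌊√D⌋ = 25
descent: ρ → (-12,3,13)  [lands on river]
river: ρ → (13,23,-2)
river: ρ → (-2,25,1)
river: ρ → (1,25,-2)
river: ρ → (-2,23,13)
river: ρ → (13,3,-12)
river: ρ → (-12,21,4)
river: ρ → (4,19,-17)
river: ρ → (-17,15,6)
river: ρ → (6,21,-8)
river: ρ → (-8,11,16)
river: ρ → (16,21,-3)
river: ρ → (-3,21,16)
river: ρ → (16,11,-8)
river: ρ → (-8,21,6)
river: ρ → (6,15,-17)
river: ρ → (-17,19,4)
river: ρ → (4,21,-12)
ρ-cycle length = 18 (tail of 1 descent step not counted)

18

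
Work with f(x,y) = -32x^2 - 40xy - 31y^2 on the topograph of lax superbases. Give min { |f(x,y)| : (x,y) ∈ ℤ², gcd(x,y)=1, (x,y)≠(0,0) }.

translate: b→-24 (≡40 mod 64), so (32,40,31)→(32,-24,23)
flip: (32,-24,23)→(23,24,32)
translate: b→-22 (≡24 mod 46), so (23,24,32)→(23,-22,31)
reduced (well bottom): (23,-22,31) with a≤c, −a<b≤a
well minimum |f| = |-23| = 23 (negative-definite)

23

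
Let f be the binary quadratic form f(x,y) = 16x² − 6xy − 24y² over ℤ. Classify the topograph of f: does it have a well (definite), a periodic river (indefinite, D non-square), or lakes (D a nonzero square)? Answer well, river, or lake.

D = b²−4ac = (-6)² − 4·16·(-24) = 1572
D > 0 non-square ⇒ indefinite ⇒ periodic river

river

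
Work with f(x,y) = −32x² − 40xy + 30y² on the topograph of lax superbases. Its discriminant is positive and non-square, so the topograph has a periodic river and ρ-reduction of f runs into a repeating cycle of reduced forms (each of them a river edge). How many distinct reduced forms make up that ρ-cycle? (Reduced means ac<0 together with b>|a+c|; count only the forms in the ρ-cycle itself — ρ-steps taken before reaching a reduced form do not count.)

D = 5440, ⌊√D⌋ = 73
descent: ρ → (30,40,-32)  [lands on river]
river: ρ → (-32,24,38)
river: ρ → (38,52,-18)
river: ρ → (-18,56,32)
river: ρ → (32,72,-2)
river: ρ → (-2,72,32)
river: ρ → (32,56,-18)
river: ρ → (-18,52,38)
river: ρ → (38,24,-32)
river: ρ → (-32,40,30)
river: ρ → (30,20,-42)
river: ρ → (-42,64,8)
river: ρ → (8,64,-42)
river: ρ → (-42,20,30)
ρ-cycle length = 14 (tail of 1 descent step not counted)

14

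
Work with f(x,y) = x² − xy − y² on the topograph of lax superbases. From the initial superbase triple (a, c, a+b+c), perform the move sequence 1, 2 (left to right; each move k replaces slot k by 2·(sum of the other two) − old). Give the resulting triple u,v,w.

start (1,-1,-1) = (f(1,0),f(0,1),f(1,1))
replace slot 1: 2·((-1)+(-1)) − 1 = -5 → (-5,-1,-1)
replace slot 2: 2·((-5)+(-1)) − (-1) = -11 → (-5,-11,-1)

-5,-11,-1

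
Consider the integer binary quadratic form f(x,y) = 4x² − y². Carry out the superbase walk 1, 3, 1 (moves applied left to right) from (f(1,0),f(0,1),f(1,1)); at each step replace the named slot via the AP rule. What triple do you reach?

start (4,-1,3) = (f(1,0),f(0,1),f(1,1))
replace slot 1: 2·((-1)+3) − 4 = 0 → (0,-1,3)
replace slot 3: 2·(0+(-1)) − 3 = -5 → (0,-1,-5)
replace slot 1: 2·((-1)+(-5)) − 0 = -12 → (-12,-1,-5)

-12,-1,-5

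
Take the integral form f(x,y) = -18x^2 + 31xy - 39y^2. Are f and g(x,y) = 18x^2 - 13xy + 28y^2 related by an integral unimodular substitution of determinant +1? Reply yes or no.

D₁ = -1847, D₂ = -1847
f is negative-definite; reduce −f:
−f: translate: b→5 (≡-31 mod 36), so (18,-31,39)→(18,5,26)
−f: reduced (well bottom): (18,5,26) with a≤c, −a<b≤a
flip sign back: reduced form of f is (-18,-5,-26)
g: reduced (well bottom): (18,-13,28) with a≤c, −a<b≤a
reduced forms (-18, -5, -26) vs (18, -13, 28) ⇒ inequivalent

no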